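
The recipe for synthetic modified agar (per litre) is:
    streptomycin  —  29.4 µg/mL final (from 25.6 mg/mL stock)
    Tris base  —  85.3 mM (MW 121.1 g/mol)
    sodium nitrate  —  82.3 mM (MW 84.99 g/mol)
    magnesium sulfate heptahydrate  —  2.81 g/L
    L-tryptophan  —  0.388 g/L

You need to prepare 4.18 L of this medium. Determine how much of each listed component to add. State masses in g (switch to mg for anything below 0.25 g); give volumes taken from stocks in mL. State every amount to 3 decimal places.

streptomycin 4.800 mL; Tris base 43.179 g; sodium nitrate 29.238 g; magnesium sulfate heptahydrate 11.746 g; L-tryptophan 1.622 g

Scale factor relative to 1 L: 4.18.
streptomycin: C1V1 = C2V2 → 29.4 µg/mL × 4180 mL ÷ 25600 µg/mL = 4.800 mL
Tris base: 85.3 mmol/L × 121.1 g/mol × 4.18 L ÷ 1000 = 43.179 g
sodium nitrate: 82.3 mmol/L × 84.99 g/mol × 4.18 L ÷ 1000 = 29.238 g
magnesium sulfate heptahydrate: 2.81 g/L × 4.18 L = 11.746 g
L-tryptophan: 0.388 g/L × 4.18 L = 1.622 g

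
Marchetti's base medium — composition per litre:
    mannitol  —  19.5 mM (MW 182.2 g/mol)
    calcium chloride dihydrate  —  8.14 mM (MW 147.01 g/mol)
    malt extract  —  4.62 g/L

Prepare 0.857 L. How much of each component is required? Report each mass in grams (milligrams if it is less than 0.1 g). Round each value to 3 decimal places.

mannitol 3.045 g; calcium chloride dihydrate 1.026 g; malt extract 3.959 g

Working volume: 0.857 L.
mannitol: 19.5 mmol/L × 182.2 g/mol × 0.857 L ÷ 1000 = 3.045 g
calcium chloride dihydrate: 8.14 mmol/L × 147.01 g/mol × 0.857 L ÷ 1000 = 1.026 g
malt extract: 4.62 g/L × 0.857 L = 3.959 g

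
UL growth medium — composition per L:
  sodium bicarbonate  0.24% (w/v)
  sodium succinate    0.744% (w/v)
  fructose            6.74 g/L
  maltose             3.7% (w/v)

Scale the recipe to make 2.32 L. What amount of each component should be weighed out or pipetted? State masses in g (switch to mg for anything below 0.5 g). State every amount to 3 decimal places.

sodium bicarbonate 5.568 g; sodium succinate 17.261 g; fructose 15.637 g; maltose 85.840 g

Scale factor relative to 1 L: 2.32.
sodium bicarbonate: 0.24 g per 100 mL × 2320 mL ÷ 100 = 5.568 g
sodium succinate: 0.744 g per 100 mL × 2320 mL ÷ 100 = 17.261 g
fructose: 6.74 g/L × 2.32 L = 15.637 g
maltose: 3.7 g per 100 mL × 2320 mL ÷ 100 = 85.840 g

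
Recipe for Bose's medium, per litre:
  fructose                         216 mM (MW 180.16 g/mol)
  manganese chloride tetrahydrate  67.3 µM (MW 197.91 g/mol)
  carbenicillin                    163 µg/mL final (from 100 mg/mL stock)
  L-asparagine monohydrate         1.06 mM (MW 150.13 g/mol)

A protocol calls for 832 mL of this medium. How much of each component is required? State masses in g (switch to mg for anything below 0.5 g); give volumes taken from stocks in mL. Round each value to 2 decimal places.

Working volume: 832 mL = 0.832 L.
fructose: 216 mmol/L × 180.16 g/mol × 0.832 L ÷ 1000 = 32.38 g
manganese chloride tetrahydrate: 67.3 µmol/L × 197.91 g/mol × 0.832 L ÷ 1000 = 11.08 mg
carbenicillin: V = C2·V2/C1 = 163 µg/mL × 832 mL ÷ 100000 µg/mL = 1.36 mL
L-asparagine monohydrate: 1.06 mmol/L × 150.13 mg/mmol × 0.832 L = 132.40 mg

fructose 32.38 g; manganese chloride tetrahydrate 11.08 mg; carbenicillin 1.36 mL; L-asparagine monohydrate 132.40 mg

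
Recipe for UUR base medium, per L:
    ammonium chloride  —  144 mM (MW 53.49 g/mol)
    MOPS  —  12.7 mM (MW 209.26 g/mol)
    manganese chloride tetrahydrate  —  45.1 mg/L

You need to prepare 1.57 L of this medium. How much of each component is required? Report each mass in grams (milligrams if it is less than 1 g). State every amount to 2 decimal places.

ammonium chloride 12.09 g; MOPS 4.17 g; manganese chloride tetrahydrate 70.81 mg

Working volume: 1.57 L.
ammonium chloride: 144 mmol/L × 53.49 g/mol × 1.57 L ÷ 1000 = 12.09 g
MOPS: 12.7 mmol/L × 209.26 g/mol × 1.57 L ÷ 1000 = 4.17 g
manganese chloride tetrahydrate: 45.1 mg/L × 1.57 L = 70.81 mg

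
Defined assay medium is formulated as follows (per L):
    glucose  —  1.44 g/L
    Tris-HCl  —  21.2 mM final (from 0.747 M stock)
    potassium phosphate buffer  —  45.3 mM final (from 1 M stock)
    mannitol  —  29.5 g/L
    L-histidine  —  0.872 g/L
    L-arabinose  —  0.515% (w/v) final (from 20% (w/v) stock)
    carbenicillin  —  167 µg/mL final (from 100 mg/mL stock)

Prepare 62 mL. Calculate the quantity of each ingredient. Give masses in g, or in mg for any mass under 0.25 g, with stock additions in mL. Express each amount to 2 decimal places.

Working volume: 62 mL = 0.062 L.
glucose: 1.44 g/L × 0.062 L = 0.08928 g = 89.28 mg
Tris-HCl: dilute stock: 21.2 mM × 62 mL ÷ 747 mM = 1.76 mL
potassium phosphate buffer: dilute stock: 45.3 mM × 62 mL ÷ 1000 mM = 2.81 mL
mannitol: 29.5 g/L × 0.062 L = 1.83 g
L-histidine: 0.872 g/L × 0.062 L = 0.054064 g = 54.06 mg
L-arabinose: dilute stock: 0.515% ÷ 20% × 62 mL = 1.60 mL
carbenicillin: C1V1 = C2V2 → 167 µg/mL × 62 mL ÷ 100000 µg/mL = 0.10 mL

glucose 89.28 mg; Tris-HCl 1.76 mL; potassium phosphate buffer 2.81 mL; mannitol 1.83 g; L-histidine 54.06 mg; L-arabinose 1.60 mL; carbenicillin 0.10 mL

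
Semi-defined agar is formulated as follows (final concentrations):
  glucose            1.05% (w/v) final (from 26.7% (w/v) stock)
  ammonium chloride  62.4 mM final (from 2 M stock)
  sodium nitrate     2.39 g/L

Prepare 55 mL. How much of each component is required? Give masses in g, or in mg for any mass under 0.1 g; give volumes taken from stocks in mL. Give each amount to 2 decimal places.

Target volume = 55 mL = 0.055 L.
glucose: C1V1 = C2V2 → 1.05% ÷ 26.7% × 55 mL = 2.16 mL
ammonium chloride: V = C2·V2/C1 = 62.4 mM × 55 mL ÷ 2000 mM = 1.72 mL
sodium nitrate: 2.39 g/L × 0.055 L = 0.13 g

glucose 2.16 mL; ammonium chloride 1.72 mL; sodium nitrate 0.13 g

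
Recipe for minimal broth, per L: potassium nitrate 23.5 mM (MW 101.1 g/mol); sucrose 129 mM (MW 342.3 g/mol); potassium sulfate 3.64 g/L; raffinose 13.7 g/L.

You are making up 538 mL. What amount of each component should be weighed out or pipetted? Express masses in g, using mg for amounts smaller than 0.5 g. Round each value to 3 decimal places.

Working volume: 538 mL = 0.538 L.
potassium nitrate: 23.5 mmol/L × 101.1 g/mol × 0.538 L ÷ 1000 = 1.278 g
sucrose: 129 mmol/L × 342.3 g/mol × 0.538 L ÷ 1000 = 23.756 g
potassium sulfate: 3.64 g/L × 0.538 L = 1.958 g
raffinose: 13.7 g/L × 0.538 L = 7.371 g

potassium nitrate 1.278 g; sucrose 23.756 g; potassium sulfate 1.958 g; raffinose 7.371 g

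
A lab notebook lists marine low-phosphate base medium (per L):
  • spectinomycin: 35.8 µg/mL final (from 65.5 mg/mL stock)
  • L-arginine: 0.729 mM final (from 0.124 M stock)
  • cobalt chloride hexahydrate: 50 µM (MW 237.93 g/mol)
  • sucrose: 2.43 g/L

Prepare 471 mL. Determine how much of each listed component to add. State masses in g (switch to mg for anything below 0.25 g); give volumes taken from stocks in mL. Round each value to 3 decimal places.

Target volume = 471 mL = 0.471 L.
spectinomycin: C1V1 = C2V2 → 35.8 µg/mL × 471 mL ÷ 65500 µg/mL = 0.257 mL
L-arginine: V = C2·V2/C1 = 0.729 mM × 471 mL ÷ 124 mM = 2.769 mL
cobalt chloride hexahydrate: 50 µmol/L × 237.93 g/mol × 0.471 L ÷ 1000 = 5.603 mg
sucrose: 2.43 g/L × 0.471 L = 1.145 g

spectinomycin 0.257 mL; L-arginine 2.769 mL; cobalt chloride hexahydrate 5.603 mg; sucrose 1.145 g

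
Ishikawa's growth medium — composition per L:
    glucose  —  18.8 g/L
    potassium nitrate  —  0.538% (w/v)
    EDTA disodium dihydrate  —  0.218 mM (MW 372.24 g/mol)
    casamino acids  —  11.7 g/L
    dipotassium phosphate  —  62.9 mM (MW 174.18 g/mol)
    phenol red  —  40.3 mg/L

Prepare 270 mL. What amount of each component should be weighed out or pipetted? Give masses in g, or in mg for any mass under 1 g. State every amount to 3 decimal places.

glucose 5.076 g; potassium nitrate 1.453 g; EDTA disodium dihydrate 21.910 mg; casamino acids 3.159 g; dipotassium phosphate 2.958 g; phenol red 10.881 mg

Working volume: 270 mL = 0.27 L.
glucose: 18.8 g/L × 0.27 L = 5.076 g
potassium nitrate: 0.538 g per 100 mL × 270 mL ÷ 100 = 1.453 g
EDTA disodium dihydrate: 0.218 mmol/L × 372.24 mg/mmol × 0.27 L = 21.910 mg
casamino acids: 11.7 g/L × 0.27 L = 3.159 g
dipotassium phosphate: 62.9 mmol/L × 174.18 g/mol × 0.27 L ÷ 1000 = 2.958 g
phenol red: 40.3 mg/L × 0.27 L = 10.881 mg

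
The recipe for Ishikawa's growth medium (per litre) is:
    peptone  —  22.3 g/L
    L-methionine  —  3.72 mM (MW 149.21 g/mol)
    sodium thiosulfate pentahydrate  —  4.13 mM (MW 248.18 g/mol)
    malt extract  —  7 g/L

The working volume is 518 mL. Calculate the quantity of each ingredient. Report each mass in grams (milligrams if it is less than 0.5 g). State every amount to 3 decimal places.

peptone 11.551 g; L-methionine 287.522 mg; sodium thiosulfate pentahydrate 0.531 g; malt extract 3.626 g

Target volume = 518 mL = 0.518 L.
peptone: 22.3 g/L × 0.518 L = 11.551 g
L-methionine: 3.72 mmol/L × 149.21 mg/mmol × 0.518 L = 287.522 mg
sodium thiosulfate pentahydrate: 4.13 mmol/L × 248.18 g/mol × 0.518 L ÷ 1000 = 0.531 g
malt extract: 7 g/L × 0.518 L = 3.626 g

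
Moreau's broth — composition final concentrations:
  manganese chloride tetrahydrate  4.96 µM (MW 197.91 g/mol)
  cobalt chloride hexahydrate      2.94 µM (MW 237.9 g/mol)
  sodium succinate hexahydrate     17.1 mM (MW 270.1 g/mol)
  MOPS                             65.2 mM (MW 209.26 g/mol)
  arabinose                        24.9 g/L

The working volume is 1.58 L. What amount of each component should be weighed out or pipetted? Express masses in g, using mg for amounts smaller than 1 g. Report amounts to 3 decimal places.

Working volume: 1.58 L.
manganese chloride tetrahydrate: 4.96 µmol/L × 197.91 g/mol × 1.58 L ÷ 1000 = 1.551 mg
cobalt chloride hexahydrate: 2.94 µmol/L × 237.9 g/mol × 1.58 L ÷ 1000 = 1.105 mg
sodium succinate hexahydrate: 17.1 mmol/L × 270.1 g/mol × 1.58 L ÷ 1000 = 7.298 g
MOPS: 65.2 mmol/L × 209.26 g/mol × 1.58 L ÷ 1000 = 21.557 g
arabinose: 24.9 g/L × 1.58 L = 39.342 g

manganese chloride tetrahydrate 1.551 mg; cobalt chloride hexahydrate 1.105 mg; sodium succinate hexahydrate 7.298 g; MOPS 21.557 g; arabinose 39.342 g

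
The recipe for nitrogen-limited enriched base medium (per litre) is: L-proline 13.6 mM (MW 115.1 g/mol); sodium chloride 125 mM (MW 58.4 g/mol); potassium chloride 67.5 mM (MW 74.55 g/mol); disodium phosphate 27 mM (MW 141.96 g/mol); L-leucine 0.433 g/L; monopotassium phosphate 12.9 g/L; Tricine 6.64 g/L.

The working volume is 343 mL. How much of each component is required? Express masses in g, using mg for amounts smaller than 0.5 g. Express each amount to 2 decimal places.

Scale factor relative to 1 L: 0.343.
L-proline: 13.6 mmol/L × 115.1 g/mol × 0.343 L ÷ 1000 = 0.54 g
sodium chloride: 125 mmol/L × 58.4 g/mol × 0.343 L ÷ 1000 = 2.50 g
potassium chloride: 67.5 mmol/L × 74.55 g/mol × 0.343 L ÷ 1000 = 1.73 g
disodium phosphate: 27 mmol/L × 141.96 g/mol × 0.343 L ÷ 1000 = 1.31 g
L-leucine: 0.433 g/L × 0.343 L = 0.148519 g = 148.52 mg
monopotassium phosphate: 12.9 g/L × 0.343 L = 4.42 g
Tricine: 6.64 g/L × 0.343 L = 2.28 g

L-proline 0.54 g; sodium chloride 2.50 g; potassium chloride 1.73 g; disodium phosphate 1.31 g; L-leucine 148.52 mg; monopotassium phosphate 4.42 g; Tricine 2.28 g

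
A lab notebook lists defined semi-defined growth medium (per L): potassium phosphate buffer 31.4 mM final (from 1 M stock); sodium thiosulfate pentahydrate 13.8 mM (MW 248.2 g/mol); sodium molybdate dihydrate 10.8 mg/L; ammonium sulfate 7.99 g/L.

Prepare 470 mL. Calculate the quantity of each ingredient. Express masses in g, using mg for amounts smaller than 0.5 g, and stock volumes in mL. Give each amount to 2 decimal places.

Scale factor relative to 1 L: 0.47.
potassium phosphate buffer: C1V1 = C2V2 → 31.4 mM × 470 mL ÷ 1000 mM = 14.76 mL
sodium thiosulfate pentahydrate: 13.8 mmol/L × 248.2 g/mol × 0.47 L ÷ 1000 = 1.61 g
sodium molybdate dihydrate: 10.8 mg/L × 0.47 L = 5.08 mg
ammonium sulfate: 7.99 g/L × 0.47 L = 3.76 g

potassium phosphate buffer 14.76 mL; sodium thiosulfate pentahydrate 1.61 g; sodium molybdate dihydrate 5.08 mg; ammonium sulfate 3.76 g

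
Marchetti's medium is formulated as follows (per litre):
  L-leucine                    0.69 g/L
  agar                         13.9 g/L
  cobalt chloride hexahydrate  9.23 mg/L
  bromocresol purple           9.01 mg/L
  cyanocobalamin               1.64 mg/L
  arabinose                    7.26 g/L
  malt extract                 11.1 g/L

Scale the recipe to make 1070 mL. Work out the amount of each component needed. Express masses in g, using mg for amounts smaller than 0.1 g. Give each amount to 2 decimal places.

L-leucine 0.74 g; agar 14.87 g; cobalt chloride hexahydrate 9.88 mg; bromocresol purple 9.64 mg; cyanocobalamin 1.75 mg; arabinose 7.77 g; malt extract 11.88 g

Scale factor relative to 1 L: 1.07.
L-leucine: 0.69 g/L × 1.07 L = 0.74 g
agar: 13.9 g/L × 1.07 L = 14.87 g
cobalt chloride hexahydrate: 9.23 mg/L × 1.07 L = 9.88 mg
bromocresol purple: 9.01 mg/L × 1.07 L = 9.64 mg
cyanocobalamin: 1.64 mg/L × 1.07 L = 1.75 mg
arabinose: 7.26 g/L × 1.07 L = 7.77 g
malt extract: 11.1 g/L × 1.07 L = 11.88 g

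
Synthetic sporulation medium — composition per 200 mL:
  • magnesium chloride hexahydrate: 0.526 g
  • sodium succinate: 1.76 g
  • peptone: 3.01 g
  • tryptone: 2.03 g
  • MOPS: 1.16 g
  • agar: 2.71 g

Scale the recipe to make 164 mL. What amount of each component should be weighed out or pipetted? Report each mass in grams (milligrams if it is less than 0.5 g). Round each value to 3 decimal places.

Scale factor = 164 mL / 200 mL = 0.82.
magnesium chloride hexahydrate: 0.526 g × (164 mL / 200 mL) = 0.43132 g = 431.320 mg
sodium succinate: 1.76 g × (164 mL / 200 mL) = 1.443 g
peptone: 3.01 g × (164 mL / 200 mL) = 2.468 g
tryptone: 2.03 g × (164 mL / 200 mL) = 1.665 g
MOPS: 1.16 g × (164 mL / 200 mL) = 0.951 g
agar: 2.71 g × (164 mL / 200 mL) = 2.222 g

magnesium chloride hexahydrate 431.320 mg; sodium succinate 1.443 g; peptone 2.468 g; tryptone 1.665 g; MOPS 0.951 g; agar 2.222 g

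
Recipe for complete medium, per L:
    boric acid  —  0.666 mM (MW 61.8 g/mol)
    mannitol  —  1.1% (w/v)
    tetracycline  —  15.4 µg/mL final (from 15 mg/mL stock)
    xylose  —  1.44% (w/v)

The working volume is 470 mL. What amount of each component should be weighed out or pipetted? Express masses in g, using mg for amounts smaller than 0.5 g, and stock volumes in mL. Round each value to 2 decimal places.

Scale factor relative to 1 L: 0.47.
boric acid: 0.666 mmol/L × 61.8 mg/mmol × 0.47 L = 19.34 mg
mannitol: 1.1% w/v = 11 g/L → 11 × 0.47 L = 5.17 g
tetracycline: C1V1 = C2V2 → 15.4 µg/mL × 470 mL ÷ 15000 µg/mL = 0.48 mL
xylose: 1.44% w/v = 14.4 g/L → 14.4 × 0.47 L = 6.77 g

boric acid 19.34 mg; mannitol 5.17 g; tetracycline 0.48 mL; xylose 6.77 g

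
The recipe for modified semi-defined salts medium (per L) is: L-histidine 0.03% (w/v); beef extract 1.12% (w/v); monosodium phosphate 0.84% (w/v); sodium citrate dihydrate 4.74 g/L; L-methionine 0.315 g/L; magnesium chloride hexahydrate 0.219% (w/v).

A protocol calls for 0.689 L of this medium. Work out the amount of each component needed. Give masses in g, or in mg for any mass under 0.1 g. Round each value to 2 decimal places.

L-histidine 0.21 g; beef extract 7.72 g; monosodium phosphate 5.79 g; sodium citrate dihydrate 3.27 g; L-methionine 0.22 g; magnesium chloride hexahydrate 1.51 g

Working volume: 0.689 L.
L-histidine: 0.03% w/v = 0.3 g/L → 0.3 × 0.689 L = 0.21 g
beef extract: 1.12 g per 100 mL × 689 mL ÷ 100 = 7.72 g
monosodium phosphate: 0.84 g per 100 mL × 689 mL ÷ 100 = 5.79 g
sodium citrate dihydrate: 4.74 g/L × 0.689 L = 3.27 g
L-methionine: 0.315 g/L × 0.689 L = 0.22 g
magnesium chloride hexahydrate: 0.219% w/v = 2.19 g/L → 2.19 × 0.689 L = 1.51 g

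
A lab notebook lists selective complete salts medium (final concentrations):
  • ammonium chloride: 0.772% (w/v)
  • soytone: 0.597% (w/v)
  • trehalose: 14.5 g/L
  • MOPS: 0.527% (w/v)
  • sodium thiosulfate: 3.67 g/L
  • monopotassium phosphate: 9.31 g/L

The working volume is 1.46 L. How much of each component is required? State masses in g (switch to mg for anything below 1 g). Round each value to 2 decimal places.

ammonium chloride 11.27 g; soytone 8.72 g; trehalose 21.17 g; MOPS 7.69 g; sodium thiosulfate 5.36 g; monopotassium phosphate 13.59 g

Scale factor relative to 1 L: 1.46.
ammonium chloride: 0.772% w/v = 7.72 g/L → 7.72 × 1.46 L = 11.27 g
soytone: 0.597% w/v = 5.97 g/L → 5.97 × 1.46 L = 8.72 g
trehalose: 14.5 g/L × 1.46 L = 21.17 g
MOPS: 0.527% w/v = 5.27 g/L → 5.27 × 1.46 L = 7.69 g
sodium thiosulfate: 3.67 g/L × 1.46 L = 5.36 g
monopotassium phosphate: 9.31 g/L × 1.46 L = 13.59 g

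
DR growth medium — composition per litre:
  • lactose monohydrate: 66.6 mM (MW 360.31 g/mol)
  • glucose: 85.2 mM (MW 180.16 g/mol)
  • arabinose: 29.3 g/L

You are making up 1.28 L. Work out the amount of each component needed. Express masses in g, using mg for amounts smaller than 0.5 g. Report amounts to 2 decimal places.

Scale factor relative to 1 L: 1.28.
lactose monohydrate: 66.6 mmol/L × 360.31 g/mol × 1.28 L ÷ 1000 = 30.72 g
glucose: 85.2 mmol/L × 180.16 g/mol × 1.28 L ÷ 1000 = 19.65 g
arabinose: 29.3 g/L × 1.28 L = 37.50 g

lactose monohydrate 30.72 g; glucose 19.65 g; arabinose 37.50 g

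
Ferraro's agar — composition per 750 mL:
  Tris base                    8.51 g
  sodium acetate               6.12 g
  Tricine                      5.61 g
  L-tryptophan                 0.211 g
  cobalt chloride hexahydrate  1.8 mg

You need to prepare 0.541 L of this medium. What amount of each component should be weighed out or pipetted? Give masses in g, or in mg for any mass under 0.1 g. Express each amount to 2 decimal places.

Scale factor = 541 mL / 750 mL = 0.721333.
Tris base: 8.51 g × (541 mL / 750 mL) = 6.14 g
sodium acetate: 6.12 g × (541 mL / 750 mL) = 4.41 g
Tricine: 5.61 g × (541 mL / 750 mL) = 4.05 g
L-tryptophan: 0.211 g × (541 mL / 750 mL) = 0.15 g
cobalt chloride hexahydrate: 1.8 mg × (541 mL / 750 mL) = 1.30 mg

Tris base 6.14 g; sodium acetate 4.41 g; Tricine 4.05 g; L-tryptophan 0.15 g; cobalt chloride hexahydrate 1.30 mg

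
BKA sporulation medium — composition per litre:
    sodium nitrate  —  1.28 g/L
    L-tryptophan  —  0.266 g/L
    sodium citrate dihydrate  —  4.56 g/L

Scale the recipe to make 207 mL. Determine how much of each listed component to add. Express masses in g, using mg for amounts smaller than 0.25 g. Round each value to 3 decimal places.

sodium nitrate 0.265 g; L-tryptophan 55.062 mg; sodium citrate dihydrate 0.944 g

Working volume: 207 mL = 0.207 L.
sodium nitrate: 1.28 g/L × 0.207 L = 0.265 g
L-tryptophan: 0.266 g/L × 0.207 L = 0.055062 g = 55.062 mg
sodium citrate dihydrate: 4.56 g/L × 0.207 L = 0.944 g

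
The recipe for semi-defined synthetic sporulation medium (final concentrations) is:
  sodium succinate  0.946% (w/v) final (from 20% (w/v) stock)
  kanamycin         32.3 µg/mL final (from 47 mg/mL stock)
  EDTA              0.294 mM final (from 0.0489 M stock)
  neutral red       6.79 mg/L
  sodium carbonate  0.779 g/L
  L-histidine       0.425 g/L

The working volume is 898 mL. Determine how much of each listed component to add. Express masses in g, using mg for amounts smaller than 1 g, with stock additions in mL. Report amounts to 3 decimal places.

Scale factor relative to 1 L: 0.898.
sodium succinate: V = C2·V2/C1 = 0.946% ÷ 20% × 898 mL = 42.475 mL
kanamycin: dilute stock: 32.3 µg/mL × 898 mL ÷ 47000 µg/mL = 0.617 mL
EDTA: dilute stock: 0.294 mM × 898 mL ÷ 48.9 mM = 5.399 mL
neutral red: 6.79 mg/L × 0.898 L = 6.097 mg
sodium carbonate: 0.779 g/L × 0.898 L = 0.699542 g = 699.542 mg
L-histidine: 0.425 g/L × 0.898 L = 0.38165 g = 381.650 mg

sodium succinate 42.475 mL; kanamycin 0.617 mL; EDTA 5.399 mL; neutral red 6.097 mg; sodium carbonate 699.542 mg; L-histidine 381.650 mg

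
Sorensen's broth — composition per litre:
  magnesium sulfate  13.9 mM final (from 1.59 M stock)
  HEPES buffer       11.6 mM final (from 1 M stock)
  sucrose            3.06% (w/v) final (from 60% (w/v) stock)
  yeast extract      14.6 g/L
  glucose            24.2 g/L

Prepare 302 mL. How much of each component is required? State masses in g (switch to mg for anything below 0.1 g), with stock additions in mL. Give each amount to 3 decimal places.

Target volume = 302 mL = 0.302 L.
magnesium sulfate: dilute stock: 13.9 mM × 302 mL ÷ 1590 mM = 2.640 mL
HEPES buffer: V = C2·V2/C1 = 11.6 mM × 302 mL ÷ 1000 mM = 3.503 mL
sucrose: C1V1 = C2V2 → 3.06% ÷ 60% × 302 mL = 15.402 mL
yeast extract: 14.6 g/L × 0.302 L = 4.409 g
glucose: 24.2 g/L × 0.302 L = 7.308 g

magnesium sulfate 2.640 mL; HEPES buffer 3.503 mL; sucrose 15.402 mL; yeast extract 4.409 g; glucose 7.308 g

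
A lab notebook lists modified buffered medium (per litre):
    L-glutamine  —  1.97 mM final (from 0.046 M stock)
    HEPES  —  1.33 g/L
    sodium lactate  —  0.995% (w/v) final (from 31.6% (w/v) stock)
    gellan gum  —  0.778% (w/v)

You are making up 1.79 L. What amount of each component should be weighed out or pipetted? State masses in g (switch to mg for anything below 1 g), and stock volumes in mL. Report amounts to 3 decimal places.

Working volume: 1.79 L.
L-glutamine: C1V1 = C2V2 → 1.97 mM × 1790 mL ÷ 46 mM = 76.659 mL
HEPES: 1.33 g/L × 1.79 L = 2.381 g
sodium lactate: C1V1 = C2V2 → 0.995% ÷ 31.6% × 1790 mL = 56.362 mL
gellan gum: 0.778% w/v = 7.78 g/L → 7.78 × 1.79 L = 13.926 g

L-glutamine 76.659 mL; HEPES 2.381 g; sodium lactate 56.362 mL; gellan gum 13.926 g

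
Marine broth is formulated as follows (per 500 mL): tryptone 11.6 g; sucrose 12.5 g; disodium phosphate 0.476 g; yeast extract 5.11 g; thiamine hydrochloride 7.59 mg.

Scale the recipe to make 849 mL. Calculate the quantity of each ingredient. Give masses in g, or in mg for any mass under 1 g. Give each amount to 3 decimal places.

tryptone 19.697 g; sucrose 21.225 g; disodium phosphate 808.248 mg; yeast extract 8.677 g; thiamine hydrochloride 12.888 mg

Scale factor = 849 mL / 500 mL = 1.698.
tryptone: 11.6 g × (849 mL / 500 mL) = 19.697 g
sucrose: 12.5 g × (849 mL / 500 mL) = 21.225 g
disodium phosphate: 0.476 g × (849 mL / 500 mL) = 0.808248 g = 808.248 mg
yeast extract: 5.11 g × (849 mL / 500 mL) = 8.677 g
thiamine hydrochloride: 7.59 mg × (849 mL / 500 mL) = 12.888 mg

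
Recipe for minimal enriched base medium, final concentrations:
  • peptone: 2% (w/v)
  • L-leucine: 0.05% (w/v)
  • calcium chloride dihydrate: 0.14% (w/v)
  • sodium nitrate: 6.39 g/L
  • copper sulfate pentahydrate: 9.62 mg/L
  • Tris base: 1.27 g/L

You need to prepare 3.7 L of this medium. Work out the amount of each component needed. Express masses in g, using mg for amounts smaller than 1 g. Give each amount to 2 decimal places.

peptone 74.00 g; L-leucine 1.85 g; calcium chloride dihydrate 5.18 g; sodium nitrate 23.64 g; copper sulfate pentahydrate 35.59 mg; Tris base 4.70 g

Working volume: 3.7 L.
peptone: 2% w/v = 20 g/L → 20 × 3.7 L = 74.00 g
L-leucine: 0.05 g per 100 mL × 3700 mL ÷ 100 = 1.85 g
calcium chloride dihydrate: 0.14% w/v = 1.4 g/L → 1.4 × 3.7 L = 5.18 g
sodium nitrate: 6.39 g/L × 3.7 L = 23.64 g
copper sulfate pentahydrate: 9.62 mg/L × 3.7 L = 35.59 mg
Tris base: 1.27 g/L × 3.7 L = 4.70 g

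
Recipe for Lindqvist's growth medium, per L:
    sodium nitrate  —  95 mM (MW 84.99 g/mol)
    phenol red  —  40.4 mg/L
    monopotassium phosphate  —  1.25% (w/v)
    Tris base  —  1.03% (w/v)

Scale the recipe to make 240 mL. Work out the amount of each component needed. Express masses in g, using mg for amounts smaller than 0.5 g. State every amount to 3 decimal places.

Working volume: 240 mL = 0.24 L.
sodium nitrate: 95 mmol/L × 84.99 g/mol × 0.24 L ÷ 1000 = 1.938 g
phenol red: 40.4 mg/L × 0.24 L = 9.696 mg
monopotassium phosphate: 1.25% w/v = 12.5 g/L → 12.5 × 0.24 L = 3.000 g
Tris base: 1.03% w/v = 10.3 g/L → 10.3 × 0.24 L = 2.472 g

sodium nitrate 1.938 g; phenol red 9.696 mg; monopotassium phosphate 3.000 g; Tris base 2.472 g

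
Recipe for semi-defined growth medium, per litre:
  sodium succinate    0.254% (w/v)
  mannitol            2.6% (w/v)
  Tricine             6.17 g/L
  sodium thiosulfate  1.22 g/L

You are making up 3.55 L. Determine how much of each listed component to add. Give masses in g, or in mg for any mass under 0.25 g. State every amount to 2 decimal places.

Working volume: 3.55 L.
sodium succinate: 0.254% w/v = 2.54 g/L → 2.54 × 3.55 L = 9.02 g
mannitol: 2.6% w/v = 26 g/L → 26 × 3.55 L = 92.30 g
Tricine: 6.17 g/L × 3.55 L = 21.90 g
sodium thiosulfate: 1.22 g/L × 3.55 L = 4.33 g

sodium succinate 9.02 g; mannitol 92.30 g; Tricine 21.90 g; sodium thiosulfate 4.33 g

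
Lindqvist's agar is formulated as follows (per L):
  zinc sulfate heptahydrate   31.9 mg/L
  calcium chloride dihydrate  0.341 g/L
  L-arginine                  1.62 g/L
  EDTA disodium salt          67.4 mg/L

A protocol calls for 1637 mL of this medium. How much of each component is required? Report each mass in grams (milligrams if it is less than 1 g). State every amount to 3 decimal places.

zinc sulfate heptahydrate 52.220 mg; calcium chloride dihydrate 558.217 mg; L-arginine 2.652 g; EDTA disodium salt 110.334 mg

Working volume: 1637 mL = 1.637 L.
zinc sulfate heptahydrate: 31.9 mg/L × 1.637 L = 52.220 mg
calcium chloride dihydrate: 0.341 g/L × 1.637 L = 0.558217 g = 558.217 mg
L-arginine: 1.62 g/L × 1.637 L = 2.652 g
EDTA disodium salt: 67.4 mg/L × 1.637 L = 110.334 mg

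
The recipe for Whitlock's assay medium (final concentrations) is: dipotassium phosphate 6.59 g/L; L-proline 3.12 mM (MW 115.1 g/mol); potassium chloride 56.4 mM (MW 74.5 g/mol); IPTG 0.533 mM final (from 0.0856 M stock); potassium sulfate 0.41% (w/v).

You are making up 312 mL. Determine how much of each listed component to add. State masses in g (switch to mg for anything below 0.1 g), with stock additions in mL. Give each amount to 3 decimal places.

dipotassium phosphate 2.056 g; L-proline 0.112 g; potassium chloride 1.311 g; IPTG 1.943 mL; potassium sulfate 1.279 g

Working volume: 312 mL = 0.312 L.
dipotassium phosphate: 6.59 g/L × 0.312 L = 2.056 g
L-proline: 3.12 mmol/L × 115.1 g/mol × 0.312 L ÷ 1000 = 0.112 g
potassium chloride: 56.4 mmol/L × 74.5 g/mol × 0.312 L ÷ 1000 = 1.311 g
IPTG: C1V1 = C2V2 → 0.533 mM × 312 mL ÷ 85.6 mM = 1.943 mL
potassium sulfate: 0.41% w/v = 4.1 g/L → 4.1 × 0.312 L = 1.279 g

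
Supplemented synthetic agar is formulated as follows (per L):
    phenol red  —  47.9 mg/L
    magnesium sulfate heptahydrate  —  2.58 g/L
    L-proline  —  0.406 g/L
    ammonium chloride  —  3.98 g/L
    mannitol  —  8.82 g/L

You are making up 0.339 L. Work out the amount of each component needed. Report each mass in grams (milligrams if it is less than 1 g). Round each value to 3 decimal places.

Working volume: 0.339 L.
phenol red: 47.9 mg/L × 0.339 L = 16.238 mg
magnesium sulfate heptahydrate: 2.58 g/L × 0.339 L = 0.87462 g = 874.620 mg
L-proline: 0.406 g/L × 0.339 L = 0.137634 g = 137.634 mg
ammonium chloride: 3.98 g/L × 0.339 L = 1.349 g
mannitol: 8.82 g/L × 0.339 L = 2.990 g

phenol red 16.238 mg; magnesium sulfate heptahydrate 874.620 mg; L-proline 137.634 mg; ammonium chloride 1.349 g; mannitol 2.990 g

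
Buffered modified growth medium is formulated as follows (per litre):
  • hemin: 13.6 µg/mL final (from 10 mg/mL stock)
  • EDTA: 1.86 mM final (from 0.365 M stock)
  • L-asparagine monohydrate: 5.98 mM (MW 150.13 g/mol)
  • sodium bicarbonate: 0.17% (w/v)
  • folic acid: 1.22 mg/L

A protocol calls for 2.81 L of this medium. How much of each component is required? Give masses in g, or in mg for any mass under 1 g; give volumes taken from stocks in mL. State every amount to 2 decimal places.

Scale factor relative to 1 L: 2.81.
hemin: V = C2·V2/C1 = 13.6 µg/mL × 2810 mL ÷ 10000 µg/mL = 3.82 mL
EDTA: C1V1 = C2V2 → 1.86 mM × 2810 mL ÷ 365 mM = 14.32 mL
L-asparagine monohydrate: 5.98 mmol/L × 150.13 g/mol × 2.81 L ÷ 1000 = 2.52 g
sodium bicarbonate: 0.17 g per 100 mL × 2810 mL ÷ 100 = 4.78 g
folic acid: 1.22 mg/L × 2.81 L = 3.43 mg

hemin 3.82 mL; EDTA 14.32 mL; L-asparagine monohydrate 2.52 g; sodium bicarbonate 4.78 g; folic acid 3.43 mg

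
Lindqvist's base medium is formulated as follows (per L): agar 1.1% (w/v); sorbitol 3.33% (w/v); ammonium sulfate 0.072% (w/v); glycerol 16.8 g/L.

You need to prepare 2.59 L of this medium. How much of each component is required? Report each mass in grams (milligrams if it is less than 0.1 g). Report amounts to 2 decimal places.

Working volume: 2.59 L.
agar: 1.1% w/v = 11 g/L → 11 × 2.59 L = 28.49 g
sorbitol: 3.33 g per 100 mL × 2590 mL ÷ 100 = 86.25 g
ammonium sulfate: 0.072% w/v = 0.72 g/L → 0.72 × 2.59 L = 1.86 g
glycerol: 16.8 g/L × 2.59 L = 43.51 g

agar 28.49 g; sorbitol 86.25 g; ammonium sulfate 1.86 g; glycerol 43.51 g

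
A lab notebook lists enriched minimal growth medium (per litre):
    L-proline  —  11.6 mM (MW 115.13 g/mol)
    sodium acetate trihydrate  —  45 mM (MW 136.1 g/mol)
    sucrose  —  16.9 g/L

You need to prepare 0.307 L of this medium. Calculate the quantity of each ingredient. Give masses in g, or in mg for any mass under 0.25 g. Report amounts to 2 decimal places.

L-proline 0.41 g; sodium acetate trihydrate 1.88 g; sucrose 5.19 g

Working volume: 0.307 L.
L-proline: 11.6 mmol/L × 115.13 g/mol × 0.307 L ÷ 1000 = 0.41 g
sodium acetate trihydrate: 45 mmol/L × 136.1 g/mol × 0.307 L ÷ 1000 = 1.88 g
sucrose: 16.9 g/L × 0.307 L = 5.19 g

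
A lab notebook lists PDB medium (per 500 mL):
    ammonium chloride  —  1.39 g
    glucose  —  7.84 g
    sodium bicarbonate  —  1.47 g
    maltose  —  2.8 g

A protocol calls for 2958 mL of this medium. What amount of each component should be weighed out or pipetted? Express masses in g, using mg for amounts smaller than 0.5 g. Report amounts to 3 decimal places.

Scale factor = 2958 mL / 500 mL = 5.916.
ammonium chloride: 1.39 g × (2958 mL / 500 mL) = 8.223 g
glucose: 7.84 g × (2958 mL / 500 mL) = 46.381 g
sodium bicarbonate: 1.47 g × (2958 mL / 500 mL) = 8.697 g
maltose: 2.8 g × (2958 mL / 500 mL) = 16.565 g

ammonium chloride 8.223 g; glucose 46.381 g; sodium bicarbonate 8.697 g; maltose 16.565 g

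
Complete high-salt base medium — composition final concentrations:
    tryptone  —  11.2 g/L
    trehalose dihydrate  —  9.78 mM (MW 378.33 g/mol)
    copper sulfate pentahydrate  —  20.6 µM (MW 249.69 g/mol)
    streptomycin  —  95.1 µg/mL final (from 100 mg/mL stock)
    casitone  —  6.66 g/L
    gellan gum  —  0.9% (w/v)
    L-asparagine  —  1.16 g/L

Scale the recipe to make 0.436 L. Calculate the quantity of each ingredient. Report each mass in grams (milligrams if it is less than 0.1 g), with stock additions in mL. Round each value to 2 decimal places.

Working volume: 0.436 L.
tryptone: 11.2 g/L × 0.436 L = 4.88 g
trehalose dihydrate: 9.78 mmol/L × 378.33 g/mol × 0.436 L ÷ 1000 = 1.61 g
copper sulfate pentahydrate: 20.6 µmol/L × 249.69 g/mol × 0.436 L ÷ 1000 = 2.24 mg
streptomycin: C1V1 = C2V2 → 95.1 µg/mL × 436 mL ÷ 100000 µg/mL = 0.41 mL
casitone: 6.66 g/L × 0.436 L = 2.90 g
gellan gum: 0.9 g per 100 mL × 436 mL ÷ 100 = 3.92 g
L-asparagine: 1.16 g/L × 0.436 L = 0.51 g

tryptone 4.88 g; trehalose dihydrate 1.61 g; copper sulfate pentahydrate 2.24 mg; streptomycin 0.41 mL; casitone 2.90 g; gellan gum 3.92 g; L-asparagine 0.51 g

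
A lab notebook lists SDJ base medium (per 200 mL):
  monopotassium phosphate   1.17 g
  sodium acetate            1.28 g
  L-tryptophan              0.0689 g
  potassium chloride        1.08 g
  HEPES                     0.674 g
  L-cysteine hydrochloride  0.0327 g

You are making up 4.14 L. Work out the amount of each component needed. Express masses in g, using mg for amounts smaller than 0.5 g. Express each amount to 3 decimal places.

monopotassium phosphate 24.219 g; sodium acetate 26.496 g; L-tryptophan 1.426 g; potassium chloride 22.356 g; HEPES 13.952 g; L-cysteine hydrochloride 0.677 g

Ratio of target to recipe volume: 4140 / 200 = 20.7.
monopotassium phosphate: 1.17 g × (4140 mL / 200 mL) = 24.219 g
sodium acetate: 1.28 g × (4140 mL / 200 mL) = 26.496 g
L-tryptophan: 0.0689 g × (4140 mL / 200 mL) = 1.426 g
potassium chloride: 1.08 g × (4140 mL / 200 mL) = 22.356 g
HEPES: 0.674 g × (4140 mL / 200 mL) = 13.952 g
L-cysteine hydrochloride: 0.0327 g × (4140 mL / 200 mL) = 0.677 g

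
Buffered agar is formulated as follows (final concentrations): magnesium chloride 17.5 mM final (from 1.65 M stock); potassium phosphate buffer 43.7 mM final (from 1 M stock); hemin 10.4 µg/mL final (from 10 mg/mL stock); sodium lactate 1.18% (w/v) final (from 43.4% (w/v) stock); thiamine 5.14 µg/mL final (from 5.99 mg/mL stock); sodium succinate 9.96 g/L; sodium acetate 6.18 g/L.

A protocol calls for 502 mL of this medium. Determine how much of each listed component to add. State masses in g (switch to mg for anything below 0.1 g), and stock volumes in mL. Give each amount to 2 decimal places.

magnesium chloride 5.32 mL; potassium phosphate buffer 21.94 mL; hemin 0.52 mL; sodium lactate 13.65 mL; thiamine 0.43 mL; sodium succinate 5.00 g; sodium acetate 3.10 g

Target volume = 502 mL = 0.502 L.
magnesium chloride: dilute stock: 17.5 mM × 502 mL ÷ 1650 mM = 5.32 mL
potassium phosphate buffer: V = C2·V2/C1 = 43.7 mM × 502 mL ÷ 1000 mM = 21.94 mL
hemin: dilute stock: 10.4 µg/mL × 502 mL ÷ 10000 µg/mL = 0.52 mL
sodium lactate: dilute stock: 1.18% ÷ 43.4% × 502 mL = 13.65 mL
thiamine: C1V1 = C2V2 → 5.14 µg/mL × 502 mL ÷ 5990 µg/mL = 0.43 mL
sodium succinate: 9.96 g/L × 0.502 L = 5.00 g
sodium acetate: 6.18 g/L × 0.502 L = 3.10 g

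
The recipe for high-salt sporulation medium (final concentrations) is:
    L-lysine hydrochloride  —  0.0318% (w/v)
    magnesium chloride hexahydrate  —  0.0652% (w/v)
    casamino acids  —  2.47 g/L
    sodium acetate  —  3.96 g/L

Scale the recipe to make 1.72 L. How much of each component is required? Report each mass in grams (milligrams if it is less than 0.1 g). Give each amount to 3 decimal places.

Scale factor relative to 1 L: 1.72.
L-lysine hydrochloride: 0.0318 g per 100 mL × 1720 mL ÷ 100 = 0.547 g
magnesium chloride hexahydrate: 0.0652% w/v = 0.652 g/L → 0.652 × 1.72 L = 1.121 g
casamino acids: 2.47 g/L × 1.72 L = 4.248 g
sodium acetate: 3.96 g/L × 1.72 L = 6.811 g

L-lysine hydrochloride 0.547 g; magnesium chloride hexahydrate 1.121 g; casamino acids 4.248 g; sodium acetate 6.811 g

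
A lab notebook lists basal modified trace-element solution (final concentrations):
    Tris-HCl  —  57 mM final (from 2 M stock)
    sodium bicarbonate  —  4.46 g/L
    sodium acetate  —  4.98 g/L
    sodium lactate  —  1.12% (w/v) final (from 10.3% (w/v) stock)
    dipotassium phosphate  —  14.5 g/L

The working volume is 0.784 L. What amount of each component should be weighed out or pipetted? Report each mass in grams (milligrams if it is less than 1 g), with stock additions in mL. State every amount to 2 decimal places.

Tris-HCl 22.34 mL; sodium bicarbonate 3.50 g; sodium acetate 3.90 g; sodium lactate 85.25 mL; dipotassium phosphate 11.37 g

Scale factor relative to 1 L: 0.784.
Tris-HCl: dilute stock: 57 mM × 784 mL ÷ 2000 mM = 22.34 mL
sodium bicarbonate: 4.46 g/L × 0.784 L = 3.50 g
sodium acetate: 4.98 g/L × 0.784 L = 3.90 g
sodium lactate: V = C2·V2/C1 = 1.12% ÷ 10.3% × 784 mL = 85.25 mL
dipotassium phosphate: 14.5 g/L × 0.784 L = 11.37 g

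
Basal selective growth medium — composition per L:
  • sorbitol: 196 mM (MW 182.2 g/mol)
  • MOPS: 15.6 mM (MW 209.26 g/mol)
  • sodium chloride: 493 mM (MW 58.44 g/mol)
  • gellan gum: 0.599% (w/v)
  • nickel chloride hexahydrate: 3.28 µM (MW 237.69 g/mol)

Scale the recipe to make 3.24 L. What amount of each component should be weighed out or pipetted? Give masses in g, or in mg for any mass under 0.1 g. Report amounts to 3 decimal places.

sorbitol 115.704 g; MOPS 10.577 g; sodium chloride 93.347 g; gellan gum 19.408 g; nickel chloride hexahydrate 2.526 mg

Scale factor relative to 1 L: 3.24.
sorbitol: 196 mmol/L × 182.2 g/mol × 3.24 L ÷ 1000 = 115.704 g
MOPS: 15.6 mmol/L × 209.26 g/mol × 3.24 L ÷ 1000 = 10.577 g
sodium chloride: 493 mmol/L × 58.44 g/mol × 3.24 L ÷ 1000 = 93.347 g
gellan gum: 0.599 g per 100 mL × 3240 mL ÷ 100 = 19.408 g
nickel chloride hexahydrate: 3.28 µmol/L × 237.69 g/mol × 3.24 L ÷ 1000 = 2.526 mg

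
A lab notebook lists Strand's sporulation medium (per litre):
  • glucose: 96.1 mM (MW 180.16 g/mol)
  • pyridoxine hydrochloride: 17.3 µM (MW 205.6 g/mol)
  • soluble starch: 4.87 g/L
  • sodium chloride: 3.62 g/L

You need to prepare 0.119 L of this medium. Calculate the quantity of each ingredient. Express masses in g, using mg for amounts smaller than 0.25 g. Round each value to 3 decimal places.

glucose 2.060 g; pyridoxine hydrochloride 0.423 mg; soluble starch 0.580 g; sodium chloride 0.431 g

Scale factor relative to 1 L: 0.119.
glucose: 96.1 mmol/L × 180.16 g/mol × 0.119 L ÷ 1000 = 2.060 g
pyridoxine hydrochloride: 17.3 µmol/L × 205.6 g/mol × 0.119 L ÷ 1000 = 0.423 mg
soluble starch: 4.87 g/L × 0.119 L = 0.580 g
sodium chloride: 3.62 g/L × 0.119 L = 0.431 g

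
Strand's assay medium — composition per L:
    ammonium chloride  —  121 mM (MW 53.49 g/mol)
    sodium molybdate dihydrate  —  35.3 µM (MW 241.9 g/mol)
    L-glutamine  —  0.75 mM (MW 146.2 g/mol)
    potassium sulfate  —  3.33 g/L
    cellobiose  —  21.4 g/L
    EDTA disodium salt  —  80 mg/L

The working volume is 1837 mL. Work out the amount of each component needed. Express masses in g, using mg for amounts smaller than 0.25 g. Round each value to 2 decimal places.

ammonium chloride 11.89 g; sodium molybdate dihydrate 15.69 mg; L-glutamine 201.43 mg; potassium sulfate 6.12 g; cellobiose 39.31 g; EDTA disodium salt 146.96 mg

Target volume = 1837 mL = 1.837 L.
ammonium chloride: 121 mmol/L × 53.49 g/mol × 1.837 L ÷ 1000 = 11.89 g
sodium molybdate dihydrate: 35.3 µmol/L × 241.9 g/mol × 1.837 L ÷ 1000 = 15.69 mg
L-glutamine: 0.75 mmol/L × 146.2 mg/mmol × 1.837 L = 201.43 mg
potassium sulfate: 3.33 g/L × 1.837 L = 6.12 g
cellobiose: 21.4 g/L × 1.837 L = 39.31 g
EDTA disodium salt: 80 mg/L × 1.837 L = 146.96 mg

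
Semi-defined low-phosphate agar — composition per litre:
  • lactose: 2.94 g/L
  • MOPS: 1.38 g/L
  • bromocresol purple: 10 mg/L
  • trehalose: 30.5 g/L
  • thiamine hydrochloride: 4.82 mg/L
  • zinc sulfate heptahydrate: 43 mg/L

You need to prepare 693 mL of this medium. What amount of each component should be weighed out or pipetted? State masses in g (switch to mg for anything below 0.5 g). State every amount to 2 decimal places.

Working volume: 693 mL = 0.693 L.
lactose: 2.94 g/L × 0.693 L = 2.04 g
MOPS: 1.38 g/L × 0.693 L = 0.96 g
bromocresol purple: 10 mg/L × 0.693 L = 6.93 mg
trehalose: 30.5 g/L × 0.693 L = 21.14 g
thiamine hydrochloride: 4.82 mg/L × 0.693 L = 3.34 mg
zinc sulfate heptahydrate: 43 mg/L × 0.693 L = 29.80 mg

lactose 2.04 g; MOPS 0.96 g; bromocresol purple 6.93 mg; trehalose 21.14 g; thiamine hydrochloride 3.34 mg; zinc sulfate heptahydrate 29.80 mg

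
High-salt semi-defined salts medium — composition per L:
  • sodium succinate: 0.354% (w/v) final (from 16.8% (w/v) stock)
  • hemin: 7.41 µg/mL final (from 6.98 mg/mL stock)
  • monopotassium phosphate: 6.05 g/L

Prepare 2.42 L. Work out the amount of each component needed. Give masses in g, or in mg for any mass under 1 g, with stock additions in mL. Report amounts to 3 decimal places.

Scale factor relative to 1 L: 2.42.
sodium succinate: dilute stock: 0.354% ÷ 16.8% × 2420 mL = 50.993 mL
hemin: dilute stock: 7.41 µg/mL × 2420 mL ÷ 6980 µg/mL = 2.569 mL
monopotassium phosphate: 6.05 g/L × 2.42 L = 14.641 g

sodium succinate 50.993 mL; hemin 2.569 mL; monopotassium phosphate 14.641 g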